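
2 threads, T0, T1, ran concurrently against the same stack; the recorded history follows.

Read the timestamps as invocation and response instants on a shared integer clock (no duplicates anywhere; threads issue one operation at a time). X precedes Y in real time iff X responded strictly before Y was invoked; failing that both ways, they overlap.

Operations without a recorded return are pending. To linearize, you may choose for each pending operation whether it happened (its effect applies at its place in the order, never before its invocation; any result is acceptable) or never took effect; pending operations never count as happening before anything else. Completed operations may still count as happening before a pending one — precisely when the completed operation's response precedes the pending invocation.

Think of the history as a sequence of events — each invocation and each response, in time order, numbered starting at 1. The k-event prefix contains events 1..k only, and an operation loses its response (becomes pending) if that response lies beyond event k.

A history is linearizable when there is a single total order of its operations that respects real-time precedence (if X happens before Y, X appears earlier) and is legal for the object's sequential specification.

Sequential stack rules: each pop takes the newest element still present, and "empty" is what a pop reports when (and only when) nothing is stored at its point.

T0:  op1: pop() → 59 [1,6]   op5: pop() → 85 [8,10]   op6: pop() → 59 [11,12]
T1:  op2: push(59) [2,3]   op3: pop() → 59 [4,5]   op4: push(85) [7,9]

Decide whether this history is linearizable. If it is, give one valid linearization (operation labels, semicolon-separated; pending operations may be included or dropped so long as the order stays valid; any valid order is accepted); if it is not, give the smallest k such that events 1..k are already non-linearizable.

not linearizable — minimal violating prefix: 6 events

through event 5 a valid linearization exists; event 6 (op1 responding at time 6) ends that
real-time-consistent orders of the 3 completed operations: 3 — all fail the stack replay
one such order, op1, op2, op3, breaks at step 1 where op1 pop() → 59 is illegal
one such order, op2, op1, op3, breaks at step 3 where op3 pop() → 59 is illegal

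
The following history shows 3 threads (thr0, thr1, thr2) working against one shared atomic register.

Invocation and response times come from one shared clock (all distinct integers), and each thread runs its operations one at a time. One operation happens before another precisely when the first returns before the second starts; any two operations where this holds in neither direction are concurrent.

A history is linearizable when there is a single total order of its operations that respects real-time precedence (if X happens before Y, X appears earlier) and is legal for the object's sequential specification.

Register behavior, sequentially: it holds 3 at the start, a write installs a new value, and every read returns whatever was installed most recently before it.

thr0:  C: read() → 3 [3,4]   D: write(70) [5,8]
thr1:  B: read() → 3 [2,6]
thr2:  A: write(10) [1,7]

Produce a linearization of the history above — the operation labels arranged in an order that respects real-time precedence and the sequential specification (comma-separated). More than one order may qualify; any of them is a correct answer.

after step 1 (B read() → 3): value 3
after step 2 (C read() → 3): value 3
after step 3 (A write(10)): value 10
after step 4 (D write(70)): value 70

B, C, A, D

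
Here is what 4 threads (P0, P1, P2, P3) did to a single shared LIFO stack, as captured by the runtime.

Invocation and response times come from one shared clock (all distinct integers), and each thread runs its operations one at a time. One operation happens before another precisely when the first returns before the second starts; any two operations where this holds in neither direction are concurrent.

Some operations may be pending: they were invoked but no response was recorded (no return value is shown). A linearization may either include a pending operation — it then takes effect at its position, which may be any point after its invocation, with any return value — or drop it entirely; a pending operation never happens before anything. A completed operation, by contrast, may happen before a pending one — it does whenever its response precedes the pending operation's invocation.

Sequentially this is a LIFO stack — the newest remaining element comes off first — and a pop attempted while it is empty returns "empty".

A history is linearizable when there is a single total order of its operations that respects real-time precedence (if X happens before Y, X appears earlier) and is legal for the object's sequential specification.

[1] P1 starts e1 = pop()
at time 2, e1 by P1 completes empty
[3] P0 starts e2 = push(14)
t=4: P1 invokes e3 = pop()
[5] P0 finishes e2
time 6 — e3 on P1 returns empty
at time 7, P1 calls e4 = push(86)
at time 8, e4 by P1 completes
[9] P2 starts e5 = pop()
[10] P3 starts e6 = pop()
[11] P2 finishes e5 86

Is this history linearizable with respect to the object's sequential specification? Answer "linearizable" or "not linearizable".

one valid linearization: e1, e3, e2, e4, e5
1. e1 pop() → empty, leaving stack <>
2. e3 pop() → empty, leaving stack <>
3. e2 push(14), leaving stack <14>
4. e4 push(86), leaving stack <14,86>
5. e5 pop() → 86, leaving stack <14>

linearizable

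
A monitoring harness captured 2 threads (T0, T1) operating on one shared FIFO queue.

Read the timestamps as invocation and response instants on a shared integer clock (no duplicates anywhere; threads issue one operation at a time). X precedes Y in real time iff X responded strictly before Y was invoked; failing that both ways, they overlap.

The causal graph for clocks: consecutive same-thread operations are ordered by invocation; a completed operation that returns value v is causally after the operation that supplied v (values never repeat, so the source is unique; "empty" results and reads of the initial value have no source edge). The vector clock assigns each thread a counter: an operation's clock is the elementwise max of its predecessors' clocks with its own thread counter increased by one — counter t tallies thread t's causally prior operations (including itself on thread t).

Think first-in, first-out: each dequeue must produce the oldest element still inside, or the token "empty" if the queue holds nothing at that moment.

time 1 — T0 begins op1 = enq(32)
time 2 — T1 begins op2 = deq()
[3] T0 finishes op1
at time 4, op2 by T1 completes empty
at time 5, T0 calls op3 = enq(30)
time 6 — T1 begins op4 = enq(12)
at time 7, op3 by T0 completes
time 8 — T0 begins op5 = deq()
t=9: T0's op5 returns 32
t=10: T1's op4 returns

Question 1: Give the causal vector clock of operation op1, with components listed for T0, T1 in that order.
no predecessors for op2 (invoked 2): T1 increments from zero → (0, 1)
no predecessors for op1 (invoked 1): T0 increments from zero → (1, 0)
invoked at 6, op4 merges VC(op2)=(0, 1) and bumps T1's slot → (0, 2)
invoked at 5, op3 merges VC(op1)=(1, 0) and bumps T0's slot → (2, 0)
invoked at 8, op5 merges VC(op1)=(1, 0), VC(op3)=(2, 0) and bumps T0's slot → (3, 0)
target: VC(op1) = (1, 0)

(1, 0)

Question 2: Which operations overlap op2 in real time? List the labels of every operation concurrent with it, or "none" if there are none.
op2 spans [2,4]: anything still running between times 2 and 4 counts as concurrent
op1 [1,3]: concurrent
op3 [5,7]: after
op4 [6,10]: after
op5 [8,9]: after

op1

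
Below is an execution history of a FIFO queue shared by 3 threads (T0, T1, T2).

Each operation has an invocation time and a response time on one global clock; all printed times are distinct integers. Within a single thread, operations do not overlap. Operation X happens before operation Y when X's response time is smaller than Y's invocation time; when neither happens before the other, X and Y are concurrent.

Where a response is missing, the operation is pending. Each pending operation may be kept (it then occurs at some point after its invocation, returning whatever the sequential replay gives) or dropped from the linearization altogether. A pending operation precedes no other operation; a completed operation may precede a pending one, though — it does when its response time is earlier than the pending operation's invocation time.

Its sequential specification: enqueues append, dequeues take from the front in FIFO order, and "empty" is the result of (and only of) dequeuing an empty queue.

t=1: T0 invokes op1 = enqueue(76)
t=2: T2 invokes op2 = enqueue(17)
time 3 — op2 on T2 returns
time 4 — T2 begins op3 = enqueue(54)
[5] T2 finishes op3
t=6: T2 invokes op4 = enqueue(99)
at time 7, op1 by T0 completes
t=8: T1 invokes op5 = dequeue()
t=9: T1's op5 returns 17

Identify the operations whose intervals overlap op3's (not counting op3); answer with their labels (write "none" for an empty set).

overlap test against op3 [4,5]: concurrent iff the interval meets 4..5
op1 [1,7]: concurrent
op2 [2,3]: before
op4 [6,…): after
op5 [8,9]: after

op1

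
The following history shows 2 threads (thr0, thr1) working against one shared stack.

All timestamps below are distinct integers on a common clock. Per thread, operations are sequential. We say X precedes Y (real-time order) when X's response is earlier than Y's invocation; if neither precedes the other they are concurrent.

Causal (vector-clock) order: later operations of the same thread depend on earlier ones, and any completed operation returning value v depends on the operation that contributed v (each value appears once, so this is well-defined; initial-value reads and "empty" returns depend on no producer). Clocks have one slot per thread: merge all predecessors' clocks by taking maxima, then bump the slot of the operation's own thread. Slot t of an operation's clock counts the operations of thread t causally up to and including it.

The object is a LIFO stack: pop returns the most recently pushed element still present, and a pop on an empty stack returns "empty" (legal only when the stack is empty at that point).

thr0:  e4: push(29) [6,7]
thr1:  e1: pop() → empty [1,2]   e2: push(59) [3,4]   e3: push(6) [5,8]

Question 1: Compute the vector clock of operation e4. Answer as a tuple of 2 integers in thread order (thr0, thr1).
(1, 0)

invoked at 1, e1 has no predecessors; its own thr1 bump gives (0, 1)
invoked at 6, e4 has no predecessors; its own thr0 bump gives (1, 0)
merge at e2 (invoked 3): VC(e1)=(0, 1), own-thread bump on thr1 → (0, 2)
merge at e3 (invoked 5): VC(e2)=(0, 2), own-thread bump on thr1 → (0, 3)
target: VC(e4) = (1, 0)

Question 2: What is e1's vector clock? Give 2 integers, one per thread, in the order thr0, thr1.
(0, 1)

e1, invoked 1, has no incoming edges; only thr1's bump applies → (0, 1)
e4, invoked 6, has no incoming edges; only thr0's bump applies → (1, 0)
e2 (invocation 3): componentwise max over VC(e1)=(0, 1), +1 at thr1, giving (0, 2)
e3 (invocation 5): componentwise max over VC(e2)=(0, 2), +1 at thr1, giving (0, 3)
target: VC(e1) = (0, 1)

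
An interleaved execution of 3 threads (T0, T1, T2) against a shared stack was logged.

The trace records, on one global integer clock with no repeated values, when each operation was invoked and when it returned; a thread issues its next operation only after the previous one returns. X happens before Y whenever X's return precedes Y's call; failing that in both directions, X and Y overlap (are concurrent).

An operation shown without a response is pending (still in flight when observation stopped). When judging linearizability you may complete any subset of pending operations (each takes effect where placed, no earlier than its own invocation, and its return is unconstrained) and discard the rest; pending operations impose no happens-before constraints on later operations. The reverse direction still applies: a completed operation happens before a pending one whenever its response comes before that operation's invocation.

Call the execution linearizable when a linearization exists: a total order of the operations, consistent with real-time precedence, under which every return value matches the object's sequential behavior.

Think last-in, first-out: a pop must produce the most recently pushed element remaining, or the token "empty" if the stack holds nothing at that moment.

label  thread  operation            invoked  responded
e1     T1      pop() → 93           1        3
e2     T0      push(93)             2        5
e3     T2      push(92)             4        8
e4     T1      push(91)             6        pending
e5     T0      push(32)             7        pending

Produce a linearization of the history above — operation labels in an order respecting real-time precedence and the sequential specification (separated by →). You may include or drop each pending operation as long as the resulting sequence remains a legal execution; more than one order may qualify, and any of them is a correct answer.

e2 → e1 → e3

after step 1 (e2 push(93)): stack <93>
after step 2 (e1 pop() → 93): stack <>
after step 3 (e3 push(92)): stack <92>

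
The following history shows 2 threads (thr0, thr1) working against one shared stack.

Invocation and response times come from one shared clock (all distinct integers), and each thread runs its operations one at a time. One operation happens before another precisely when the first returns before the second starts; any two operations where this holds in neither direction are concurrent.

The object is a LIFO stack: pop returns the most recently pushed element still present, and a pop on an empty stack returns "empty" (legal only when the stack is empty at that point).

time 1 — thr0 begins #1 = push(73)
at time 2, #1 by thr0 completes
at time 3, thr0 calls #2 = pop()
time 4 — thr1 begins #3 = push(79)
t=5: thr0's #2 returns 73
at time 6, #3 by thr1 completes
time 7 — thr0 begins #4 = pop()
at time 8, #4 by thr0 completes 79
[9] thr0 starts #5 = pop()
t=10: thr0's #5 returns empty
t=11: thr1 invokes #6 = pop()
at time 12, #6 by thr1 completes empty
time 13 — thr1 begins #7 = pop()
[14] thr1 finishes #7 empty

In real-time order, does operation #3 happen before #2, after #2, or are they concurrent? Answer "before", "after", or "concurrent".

#3 spans [4,6], #2 spans [3,5]
the intervals overlap in both directions

concurrent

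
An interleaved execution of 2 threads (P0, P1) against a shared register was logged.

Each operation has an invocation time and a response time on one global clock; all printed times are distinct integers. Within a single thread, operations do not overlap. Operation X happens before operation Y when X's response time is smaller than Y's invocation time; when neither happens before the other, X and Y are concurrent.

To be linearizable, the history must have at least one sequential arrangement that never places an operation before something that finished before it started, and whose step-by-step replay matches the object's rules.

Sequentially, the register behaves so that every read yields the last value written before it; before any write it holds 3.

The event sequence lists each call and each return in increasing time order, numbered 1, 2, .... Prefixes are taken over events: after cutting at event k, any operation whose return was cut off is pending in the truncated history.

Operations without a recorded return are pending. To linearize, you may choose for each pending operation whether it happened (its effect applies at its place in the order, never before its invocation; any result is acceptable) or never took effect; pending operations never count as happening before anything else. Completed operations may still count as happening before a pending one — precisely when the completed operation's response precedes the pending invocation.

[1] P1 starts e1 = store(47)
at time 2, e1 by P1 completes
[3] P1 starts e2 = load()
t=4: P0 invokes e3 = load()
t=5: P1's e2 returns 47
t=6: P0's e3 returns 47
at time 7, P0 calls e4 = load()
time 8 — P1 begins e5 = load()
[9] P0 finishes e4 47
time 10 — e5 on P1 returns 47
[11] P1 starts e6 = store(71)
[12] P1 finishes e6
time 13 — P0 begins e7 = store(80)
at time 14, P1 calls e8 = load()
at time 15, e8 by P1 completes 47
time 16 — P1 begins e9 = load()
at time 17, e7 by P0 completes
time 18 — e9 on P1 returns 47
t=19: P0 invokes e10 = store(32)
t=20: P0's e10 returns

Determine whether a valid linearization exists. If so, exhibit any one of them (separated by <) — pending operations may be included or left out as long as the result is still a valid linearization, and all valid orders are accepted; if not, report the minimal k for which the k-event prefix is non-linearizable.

not linearizable — minimal violating prefix: 15 events

the violation lands at event 15, e8's response at time 15: events 1..14 linearize, events 1..15 do not
every one of the 4 real-time-consistent orders over 7 completed register ops fails the sequential spec
including or dropping the 1 pending operation (e7) in any combination fails
e.g. e1, e2, e3, e4, e5, e6, e8 (pending dropped): illegal at step 7, since e8 load() → 47 cannot apply there
e.g. e1, e2, e3, e5, e4, e6, e8 (pending dropped): illegal at step 7, since e8 load() → 47 cannot apply there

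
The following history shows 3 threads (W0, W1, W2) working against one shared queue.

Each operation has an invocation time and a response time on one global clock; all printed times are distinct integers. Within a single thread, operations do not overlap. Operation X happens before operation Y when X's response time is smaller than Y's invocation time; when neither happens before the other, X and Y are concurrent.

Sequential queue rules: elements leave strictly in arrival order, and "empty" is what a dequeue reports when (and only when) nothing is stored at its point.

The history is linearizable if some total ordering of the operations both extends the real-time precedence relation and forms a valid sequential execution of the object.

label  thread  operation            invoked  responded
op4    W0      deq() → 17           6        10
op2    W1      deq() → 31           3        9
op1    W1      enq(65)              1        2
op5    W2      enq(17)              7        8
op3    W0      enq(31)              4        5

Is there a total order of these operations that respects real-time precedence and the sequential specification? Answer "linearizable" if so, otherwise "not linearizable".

the violation lands at event 10, op4's response at time 10: events 1..9 linearize, events 1..10 do not
all 8 real-time-respecting orders fail — 5 completed queue operations, no legal replay
one such order, op1, op2, op3, op4, op5, breaks at step 2 where op2 deq() → 31 is illegal
one such order, op1, op2, op3, op5, op4, breaks at step 2 where op2 deq() → 31 is illegal

not linearizable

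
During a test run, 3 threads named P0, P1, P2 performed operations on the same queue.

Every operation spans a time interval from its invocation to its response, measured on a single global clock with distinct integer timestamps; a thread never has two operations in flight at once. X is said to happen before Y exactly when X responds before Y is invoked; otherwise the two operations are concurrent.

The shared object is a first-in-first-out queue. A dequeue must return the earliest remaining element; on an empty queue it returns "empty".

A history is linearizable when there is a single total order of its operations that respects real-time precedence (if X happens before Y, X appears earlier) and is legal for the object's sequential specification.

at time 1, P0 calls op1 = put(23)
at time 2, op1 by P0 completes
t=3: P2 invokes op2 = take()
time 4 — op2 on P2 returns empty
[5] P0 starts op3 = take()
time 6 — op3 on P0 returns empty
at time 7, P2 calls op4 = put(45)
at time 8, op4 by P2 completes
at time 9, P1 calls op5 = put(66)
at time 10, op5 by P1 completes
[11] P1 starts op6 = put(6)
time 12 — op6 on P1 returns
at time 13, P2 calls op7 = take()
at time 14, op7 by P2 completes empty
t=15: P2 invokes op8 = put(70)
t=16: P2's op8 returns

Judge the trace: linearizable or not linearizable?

already the first 4 events (up to op2's response at time 4) admit no linearization; the first 3 still do
the sole real-time-consistent order of 2 completed operations fails the queue replay
for example op1, op2 fails at step 2: op2 take() → empty is not legal there

not linearizable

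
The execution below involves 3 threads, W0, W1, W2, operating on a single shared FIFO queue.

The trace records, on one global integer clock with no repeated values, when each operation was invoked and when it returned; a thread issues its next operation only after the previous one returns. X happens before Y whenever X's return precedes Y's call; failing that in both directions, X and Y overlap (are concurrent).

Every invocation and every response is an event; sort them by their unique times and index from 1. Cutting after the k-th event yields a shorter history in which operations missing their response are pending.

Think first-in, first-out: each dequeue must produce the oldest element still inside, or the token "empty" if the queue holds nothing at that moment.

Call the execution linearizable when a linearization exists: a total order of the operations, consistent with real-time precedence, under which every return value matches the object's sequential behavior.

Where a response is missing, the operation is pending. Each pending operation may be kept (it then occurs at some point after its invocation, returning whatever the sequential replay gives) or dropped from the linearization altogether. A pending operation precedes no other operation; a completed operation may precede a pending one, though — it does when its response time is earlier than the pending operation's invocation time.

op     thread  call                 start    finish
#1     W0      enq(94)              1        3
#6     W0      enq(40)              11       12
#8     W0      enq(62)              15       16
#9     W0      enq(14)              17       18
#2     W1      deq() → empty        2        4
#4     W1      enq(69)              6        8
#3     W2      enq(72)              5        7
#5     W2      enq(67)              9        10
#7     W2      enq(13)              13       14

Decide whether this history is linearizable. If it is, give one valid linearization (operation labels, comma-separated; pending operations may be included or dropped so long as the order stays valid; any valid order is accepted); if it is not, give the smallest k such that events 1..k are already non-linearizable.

after step 1 (#2 deq() → empty): queue <>
after step 2 (#1 enq(94)): queue <94>
after step 3 (#3 enq(72)): queue <94,72>
after step 4 (#4 enq(69)): queue <94,72,69>
after step 5 (#5 enq(67)): queue <94,72,69,67>
after step 6 (#6 enq(40)): queue <94,72,69,67,40>
after step 7 (#7 enq(13)): queue <94,72,69,67,40,13>
after step 8 (#8 enq(62)): queue <94,72,69,67,40,13,62>
after step 9 (#9 enq(14)): queue <94,72,69,67,40,13,62,14>

linearizable — witness: #2, #1, #3, #4, #5, #6, #7, #8, #9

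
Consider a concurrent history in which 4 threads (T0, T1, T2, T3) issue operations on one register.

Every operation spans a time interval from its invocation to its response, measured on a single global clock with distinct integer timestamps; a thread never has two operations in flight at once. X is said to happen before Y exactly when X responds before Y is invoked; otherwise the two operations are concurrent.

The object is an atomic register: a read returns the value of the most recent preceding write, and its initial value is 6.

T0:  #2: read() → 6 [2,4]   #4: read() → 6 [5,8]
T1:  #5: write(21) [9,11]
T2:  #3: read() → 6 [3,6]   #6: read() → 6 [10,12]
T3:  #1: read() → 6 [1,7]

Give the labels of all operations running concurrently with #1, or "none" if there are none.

#2, #3, #4

#1 spans [1,7]: anything still running between times 1 and 7 counts as concurrent
#2 [2,4]: concurrent
#3 [3,6]: concurrent
#4 [5,8]: concurrent
#5 [9,11]: after
#6 [10,12]: after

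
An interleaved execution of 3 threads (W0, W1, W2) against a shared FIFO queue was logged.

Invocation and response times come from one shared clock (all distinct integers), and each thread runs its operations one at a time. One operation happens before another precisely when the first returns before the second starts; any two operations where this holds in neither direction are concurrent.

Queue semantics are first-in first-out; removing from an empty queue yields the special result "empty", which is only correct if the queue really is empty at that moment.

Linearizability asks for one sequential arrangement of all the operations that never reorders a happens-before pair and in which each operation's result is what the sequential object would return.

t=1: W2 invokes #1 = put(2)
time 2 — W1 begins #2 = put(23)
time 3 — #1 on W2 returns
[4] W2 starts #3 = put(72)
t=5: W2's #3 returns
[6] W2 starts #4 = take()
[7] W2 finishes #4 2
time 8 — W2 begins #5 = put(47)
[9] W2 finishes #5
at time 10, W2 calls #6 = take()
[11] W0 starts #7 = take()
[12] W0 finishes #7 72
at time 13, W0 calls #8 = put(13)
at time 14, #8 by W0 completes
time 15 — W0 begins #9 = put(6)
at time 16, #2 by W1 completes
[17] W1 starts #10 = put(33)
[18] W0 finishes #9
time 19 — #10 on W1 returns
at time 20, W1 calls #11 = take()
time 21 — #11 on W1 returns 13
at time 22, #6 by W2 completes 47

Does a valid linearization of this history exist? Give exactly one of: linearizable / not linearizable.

one valid linearization: #1, #3, #4, #5, #7, #6, #8, #2, #9, #10, #11
after step 1 (#1 put(2)): queue <2>
after step 2 (#3 put(72)): queue <2,72>
after step 3 (#4 take() → 2): queue <72>
after step 4 (#5 put(47)): queue <72,47>
after step 5 (#7 take() → 72): queue <47>
after step 6 (#6 take() → 47): queue <>
after step 7 (#8 put(13)): queue <13>
after step 8 (#2 put(23)): queue <13,23>
after step 9 (#9 put(6)): queue <13,23,6>
after step 10 (#10 put(33)): queue <13,23,6,33>
after step 11 (#11 take() → 13): queue <23,6,33>

linearizable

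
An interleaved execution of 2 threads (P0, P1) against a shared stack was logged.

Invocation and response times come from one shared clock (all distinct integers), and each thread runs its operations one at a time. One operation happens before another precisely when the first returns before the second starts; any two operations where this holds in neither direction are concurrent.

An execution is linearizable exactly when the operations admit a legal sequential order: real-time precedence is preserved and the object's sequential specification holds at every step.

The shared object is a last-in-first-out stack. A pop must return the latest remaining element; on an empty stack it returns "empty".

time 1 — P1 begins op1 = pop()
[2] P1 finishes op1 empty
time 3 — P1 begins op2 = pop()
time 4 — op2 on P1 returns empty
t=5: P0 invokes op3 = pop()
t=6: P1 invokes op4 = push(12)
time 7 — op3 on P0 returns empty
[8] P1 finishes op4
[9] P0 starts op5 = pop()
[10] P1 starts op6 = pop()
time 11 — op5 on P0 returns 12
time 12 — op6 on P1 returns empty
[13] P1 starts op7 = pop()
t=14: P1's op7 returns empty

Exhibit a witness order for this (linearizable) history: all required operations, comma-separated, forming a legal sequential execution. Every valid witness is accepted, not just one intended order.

op1, op2, op3, op4, op5, op6, op7

1. op1 pop() → empty, leaving stack <>
2. op2 pop() → empty, leaving stack <>
3. op3 pop() → empty, leaving stack <>
4. op4 push(12), leaving stack <12>
5. op5 pop() → 12, leaving stack <>
6. op6 pop() → empty, leaving stack <>
7. op7 pop() → empty, leaving stack <>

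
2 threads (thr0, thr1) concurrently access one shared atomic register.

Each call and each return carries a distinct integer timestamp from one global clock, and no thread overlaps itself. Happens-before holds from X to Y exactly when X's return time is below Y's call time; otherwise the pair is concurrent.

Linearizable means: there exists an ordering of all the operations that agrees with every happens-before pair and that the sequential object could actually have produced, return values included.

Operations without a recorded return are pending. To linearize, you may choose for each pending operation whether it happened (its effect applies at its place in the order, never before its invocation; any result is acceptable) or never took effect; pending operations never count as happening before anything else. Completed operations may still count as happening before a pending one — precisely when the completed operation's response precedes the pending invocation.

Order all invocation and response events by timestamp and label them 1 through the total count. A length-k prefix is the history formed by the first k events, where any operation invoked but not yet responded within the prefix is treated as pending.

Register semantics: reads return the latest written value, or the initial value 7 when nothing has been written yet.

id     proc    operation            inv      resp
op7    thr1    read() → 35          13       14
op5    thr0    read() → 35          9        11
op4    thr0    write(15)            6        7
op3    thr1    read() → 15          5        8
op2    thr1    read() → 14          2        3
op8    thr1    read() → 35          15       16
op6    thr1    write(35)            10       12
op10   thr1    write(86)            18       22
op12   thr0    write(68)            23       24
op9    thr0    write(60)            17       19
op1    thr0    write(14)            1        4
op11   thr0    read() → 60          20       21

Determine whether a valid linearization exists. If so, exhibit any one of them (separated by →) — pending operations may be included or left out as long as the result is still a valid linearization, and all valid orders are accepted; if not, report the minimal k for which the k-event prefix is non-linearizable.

linearizable — witness: op1 → op2 → op4 → op3 → op6 → op5 → op7 → op8 → op9 → op11 → op10 → op12

after step 1 (op1 write(14)): value 14
after step 2 (op2 read() → 14): value 14
after step 3 (op4 write(15)): value 15
after step 4 (op3 read() → 15): value 15
after step 5 (op6 write(35)): value 35
after step 6 (op5 read() → 35): value 35
after step 7 (op7 read() → 35): value 35
after step 8 (op8 read() → 35): value 35
after step 9 (op9 write(60)): value 60
after step 10 (op11 read() → 60): value 60
after step 11 (op10 write(86)): value 86
after step 12 (op12 write(68)): value 68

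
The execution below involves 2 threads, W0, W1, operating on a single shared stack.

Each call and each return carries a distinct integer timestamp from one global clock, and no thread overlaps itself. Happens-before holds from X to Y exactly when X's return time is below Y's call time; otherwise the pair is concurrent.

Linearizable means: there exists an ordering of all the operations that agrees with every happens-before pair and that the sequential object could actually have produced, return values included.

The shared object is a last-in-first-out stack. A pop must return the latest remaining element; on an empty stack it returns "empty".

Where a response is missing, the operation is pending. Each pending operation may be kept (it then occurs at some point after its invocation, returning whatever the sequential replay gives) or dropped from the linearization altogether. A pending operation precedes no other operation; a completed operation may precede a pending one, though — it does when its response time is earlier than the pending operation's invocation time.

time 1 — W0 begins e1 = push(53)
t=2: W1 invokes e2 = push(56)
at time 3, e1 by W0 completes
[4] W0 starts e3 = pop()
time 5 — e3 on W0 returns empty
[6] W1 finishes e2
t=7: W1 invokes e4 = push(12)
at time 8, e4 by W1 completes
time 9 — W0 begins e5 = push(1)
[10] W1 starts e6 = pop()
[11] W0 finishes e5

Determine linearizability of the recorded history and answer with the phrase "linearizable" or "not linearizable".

events 1..4 are fine; event 5 — the response of e3 at time 5 — makes the prefix non-linearizable
the completed operations (2 total) allow one real-time order; the stack replay rejects it
no completion choice of the 1 pending operation (e2) rescues it — every subset was tried
sample order e1, e3 (pending dropped) stalls at step 2 — e3 pop() → empty has no legal effect

not linearizable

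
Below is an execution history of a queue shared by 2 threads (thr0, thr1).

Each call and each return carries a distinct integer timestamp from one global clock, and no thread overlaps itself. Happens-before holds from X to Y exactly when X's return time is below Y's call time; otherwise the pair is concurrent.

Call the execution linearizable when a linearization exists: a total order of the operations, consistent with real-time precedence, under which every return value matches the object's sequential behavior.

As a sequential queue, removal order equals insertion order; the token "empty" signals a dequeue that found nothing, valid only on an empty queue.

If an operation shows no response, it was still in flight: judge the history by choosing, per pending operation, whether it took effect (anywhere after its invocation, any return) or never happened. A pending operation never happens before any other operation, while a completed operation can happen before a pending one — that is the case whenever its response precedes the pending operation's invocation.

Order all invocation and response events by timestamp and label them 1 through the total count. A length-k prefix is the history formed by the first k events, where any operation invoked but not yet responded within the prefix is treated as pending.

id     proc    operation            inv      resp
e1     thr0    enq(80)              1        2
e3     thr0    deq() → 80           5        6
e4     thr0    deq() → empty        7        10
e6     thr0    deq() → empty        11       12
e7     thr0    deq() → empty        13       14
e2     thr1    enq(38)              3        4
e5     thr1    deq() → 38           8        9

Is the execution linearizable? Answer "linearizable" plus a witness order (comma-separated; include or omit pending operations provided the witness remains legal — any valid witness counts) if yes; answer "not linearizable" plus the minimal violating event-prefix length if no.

after step 1 (e1 enq(80)): queue <80>
after step 2 (e2 enq(38)): queue <80,38>
after step 3 (e3 deq() → 80): queue <38>
after step 4 (e5 deq() → 38): queue <>
after step 5 (e4 deq() → empty): queue <>
after step 6 (e6 deq() → empty): queue <>
after step 7 (e7 deq() → empty): queue <>

linearizable — witness: e1, e2, e3, e5, e4, e6, e7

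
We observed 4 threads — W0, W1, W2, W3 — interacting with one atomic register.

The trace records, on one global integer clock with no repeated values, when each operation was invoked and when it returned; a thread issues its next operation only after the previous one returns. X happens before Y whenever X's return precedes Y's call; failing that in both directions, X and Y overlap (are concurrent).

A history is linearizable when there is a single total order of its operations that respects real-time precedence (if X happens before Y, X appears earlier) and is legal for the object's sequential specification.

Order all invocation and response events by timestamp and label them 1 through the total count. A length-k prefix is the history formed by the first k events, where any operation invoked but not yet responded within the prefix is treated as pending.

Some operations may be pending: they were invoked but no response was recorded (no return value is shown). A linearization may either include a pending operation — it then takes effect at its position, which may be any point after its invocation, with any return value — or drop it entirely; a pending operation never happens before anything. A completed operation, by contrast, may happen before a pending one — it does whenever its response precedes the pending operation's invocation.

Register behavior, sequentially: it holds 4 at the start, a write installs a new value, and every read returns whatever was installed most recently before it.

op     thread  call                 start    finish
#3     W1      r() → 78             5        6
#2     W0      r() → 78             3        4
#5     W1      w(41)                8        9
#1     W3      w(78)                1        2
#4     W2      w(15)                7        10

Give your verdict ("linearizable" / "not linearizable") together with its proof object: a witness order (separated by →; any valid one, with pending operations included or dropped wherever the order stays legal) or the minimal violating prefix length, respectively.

linearizable — witness: #1 → #2 → #3 → #4 → #5

step 1: #1 w(78) — value 78
step 2: #2 r() → 78 — value 78
step 3: #3 r() → 78 — value 78
step 4: #4 w(15) — value 15
step 5: #5 w(41) — value 41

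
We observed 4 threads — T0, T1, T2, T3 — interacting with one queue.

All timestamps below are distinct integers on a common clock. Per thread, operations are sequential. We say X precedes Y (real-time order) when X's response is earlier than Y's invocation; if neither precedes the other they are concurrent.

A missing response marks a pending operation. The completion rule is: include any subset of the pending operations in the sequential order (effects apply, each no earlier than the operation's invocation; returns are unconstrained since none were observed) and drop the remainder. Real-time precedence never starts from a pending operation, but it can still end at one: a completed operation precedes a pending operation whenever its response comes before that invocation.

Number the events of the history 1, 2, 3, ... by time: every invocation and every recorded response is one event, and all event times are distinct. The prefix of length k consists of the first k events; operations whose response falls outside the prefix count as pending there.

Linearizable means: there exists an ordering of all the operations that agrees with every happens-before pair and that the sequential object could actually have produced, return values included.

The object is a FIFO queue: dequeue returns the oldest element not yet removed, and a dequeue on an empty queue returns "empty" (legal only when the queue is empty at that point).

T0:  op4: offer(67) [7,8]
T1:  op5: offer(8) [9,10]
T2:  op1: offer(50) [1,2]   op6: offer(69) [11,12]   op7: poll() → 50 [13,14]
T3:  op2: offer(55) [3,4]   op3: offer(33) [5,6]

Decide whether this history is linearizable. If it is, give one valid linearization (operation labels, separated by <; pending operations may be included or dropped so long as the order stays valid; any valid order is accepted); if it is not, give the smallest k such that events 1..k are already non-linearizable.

linearizable — witness: op1 < op2 < op3 < op4 < op5 < op6 < op7

after step 1 (op1 offer(50)): queue <50>
after step 2 (op2 offer(55)): queue <50,55>
after step 3 (op3 offer(33)): queue <50,55,33>
after step 4 (op4 offer(67)): queue <50,55,33,67>
after step 5 (op5 offer(8)): queue <50,55,33,67,8>
after step 6 (op6 offer(69)): queue <50,55,33,67,8,69>
after step 7 (op7 poll() → 50): queue <55,33,67,8,69>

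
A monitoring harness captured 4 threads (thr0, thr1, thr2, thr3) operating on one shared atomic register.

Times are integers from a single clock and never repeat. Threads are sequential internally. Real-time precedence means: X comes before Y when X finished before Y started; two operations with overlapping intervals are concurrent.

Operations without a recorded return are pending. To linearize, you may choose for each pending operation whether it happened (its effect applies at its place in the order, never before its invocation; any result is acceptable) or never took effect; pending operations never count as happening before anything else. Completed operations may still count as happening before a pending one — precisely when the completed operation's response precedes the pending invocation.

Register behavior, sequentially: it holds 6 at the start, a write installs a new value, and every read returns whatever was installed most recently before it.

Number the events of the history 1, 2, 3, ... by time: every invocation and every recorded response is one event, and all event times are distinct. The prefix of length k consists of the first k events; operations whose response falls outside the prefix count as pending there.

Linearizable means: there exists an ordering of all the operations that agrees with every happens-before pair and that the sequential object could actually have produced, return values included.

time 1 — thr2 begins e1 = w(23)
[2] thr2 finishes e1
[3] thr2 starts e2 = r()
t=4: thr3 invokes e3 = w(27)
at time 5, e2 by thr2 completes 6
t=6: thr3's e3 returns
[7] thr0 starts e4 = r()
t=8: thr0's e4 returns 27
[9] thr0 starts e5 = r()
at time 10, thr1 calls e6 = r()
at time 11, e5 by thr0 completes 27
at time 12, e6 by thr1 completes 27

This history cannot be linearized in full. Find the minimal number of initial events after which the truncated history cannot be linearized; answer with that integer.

a valid linearization of events 1..4 exists, for instance e1:
after step 1 (e1 w(23)): value 23
with event 5 included (e2 responding at time 5), all real-time-consistent orders fail
including or dropping the 1 pending operation (e3) in any combination fails
sample order e1, e2 (pending dropped) stalls at step 2 — e2 r() → 6 has no legal effect

5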